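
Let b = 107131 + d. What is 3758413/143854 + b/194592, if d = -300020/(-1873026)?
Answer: 20569360772846275/771048714391776 ≈ 26.677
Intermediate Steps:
d = 150010/936513 (d = -300020*(-1/1873026) = 150010/936513 ≈ 0.16018)
b = 100329724213/936513 (b = 107131 + 150010/936513 = 100329724213/936513 ≈ 1.0713e+5)
3758413/143854 + b/194592 = 3758413/143854 + (100329724213/936513)/194592 = 3758413*(1/143854) + (100329724213/936513)*(1/194592) = 3758413/143854 + 100329724213/182237937696 = 20569360772846275/771048714391776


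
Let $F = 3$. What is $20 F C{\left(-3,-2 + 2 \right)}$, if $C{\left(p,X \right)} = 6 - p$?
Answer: $540$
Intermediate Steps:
$20 F C{\left(-3,-2 + 2 \right)} = 20 \cdot 3 \left(6 - -3\right) = 60 \left(6 + 3\right) = 60 \cdot 9 = 540$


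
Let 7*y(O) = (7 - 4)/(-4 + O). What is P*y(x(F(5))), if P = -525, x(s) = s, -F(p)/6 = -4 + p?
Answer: 45/2 ≈ 22.500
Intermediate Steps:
F(p) = 24 - 6*p (F(p) = -6*(-4 + p) = 24 - 6*p)
y(O) = 3/(7*(-4 + O)) (y(O) = ((7 - 4)/(-4 + O))/7 = (3/(-4 + O))/7 = 3/(7*(-4 + O)))
P*y(x(F(5))) = -225/(-4 + (24 - 6*5)) = -225/(-4 + (24 - 30)) = -225/(-4 - 6) = -225/(-10) = -225*(-1)/10 = -525*(-3/70) = 45/2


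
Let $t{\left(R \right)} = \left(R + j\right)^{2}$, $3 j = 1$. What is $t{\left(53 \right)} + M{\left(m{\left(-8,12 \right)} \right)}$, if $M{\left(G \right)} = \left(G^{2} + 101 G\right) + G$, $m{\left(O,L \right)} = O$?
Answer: $\frac{18832}{9} \approx 2092.4$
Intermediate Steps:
$j = \frac{1}{3}$ ($j = \frac{1}{3} \cdot 1 = \frac{1}{3} \approx 0.33333$)
$t{\left(R \right)} = \left(\frac{1}{3} + R\right)^{2}$ ($t{\left(R \right)} = \left(R + \frac{1}{3}\right)^{2} = \left(\frac{1}{3} + R\right)^{2}$)
$M{\left(G \right)} = G^{2} + 102 G$
$t{\left(53 \right)} + M{\left(m{\left(-8,12 \right)} \right)} = \frac{\left(1 + 3 \cdot 53\right)^{2}}{9} - 8 \left(102 - 8\right) = \frac{\left(1 + 159\right)^{2}}{9} - 752 = \frac{160^{2}}{9} - 752 = \frac{1}{9} \cdot 25600 - 752 = \frac{25600}{9} - 752 = \frac{18832}{9}$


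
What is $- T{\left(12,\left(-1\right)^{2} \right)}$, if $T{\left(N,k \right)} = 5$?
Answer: $-5$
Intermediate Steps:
$- T{\left(12,\left(-1\right)^{2} \right)} = \left(-1\right) 5 = -5$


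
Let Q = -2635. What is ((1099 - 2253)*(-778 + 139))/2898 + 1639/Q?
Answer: 107684166/424235 ≈ 253.83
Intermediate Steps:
((1099 - 2253)*(-778 + 139))/2898 + 1639/Q = ((1099 - 2253)*(-778 + 139))/2898 + 1639/(-2635) = -1154*(-639)*(1/2898) + 1639*(-1/2635) = 737406*(1/2898) - 1639/2635 = 40967/161 - 1639/2635 = 107684166/424235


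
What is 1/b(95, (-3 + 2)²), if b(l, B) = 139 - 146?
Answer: -⅐ ≈ -0.14286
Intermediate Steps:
b(l, B) = -7
1/b(95, (-3 + 2)²) = 1/(-7) = -⅐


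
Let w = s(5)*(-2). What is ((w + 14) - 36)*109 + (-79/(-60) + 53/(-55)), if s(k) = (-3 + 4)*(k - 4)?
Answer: -1726327/660 ≈ -2615.6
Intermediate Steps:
s(k) = -4 + k (s(k) = 1*(-4 + k) = -4 + k)
w = -2 (w = (-4 + 5)*(-2) = 1*(-2) = -2)
((w + 14) - 36)*109 + (-79/(-60) + 53/(-55)) = ((-2 + 14) - 36)*109 + (-79/(-60) + 53/(-55)) = (12 - 36)*109 + (-79*(-1/60) + 53*(-1/55)) = -24*109 + (79/60 - 53/55) = -2616 + 233/660 = -1726327/660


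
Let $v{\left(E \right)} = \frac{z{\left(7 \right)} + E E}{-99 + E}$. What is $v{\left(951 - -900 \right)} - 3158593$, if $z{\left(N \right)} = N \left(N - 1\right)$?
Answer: $- \frac{1843476231}{584} \approx -3.1566 \cdot 10^{6}$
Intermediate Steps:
$z{\left(N \right)} = N \left(-1 + N\right)$
$v{\left(E \right)} = \frac{42 + E^{2}}{-99 + E}$ ($v{\left(E \right)} = \frac{7 \left(-1 + 7\right) + E E}{-99 + E} = \frac{7 \cdot 6 + E^{2}}{-99 + E} = \frac{42 + E^{2}}{-99 + E}$)
$v{\left(951 - -900 \right)} - 3158593 = \frac{42 + \left(951 - -900\right)^{2}}{-99 + \left(951 - -900\right)} - 3158593 = \frac{42 + \left(951 + 900\right)^{2}}{-99 + \left(951 + 900\right)} - 3158593 = \frac{42 + 1851^{2}}{-99 + 1851} - 3158593 = \frac{42 + 3426201}{1752} - 3158593 = \frac{1}{1752} \cdot 3426243 - 3158593 = \frac{1142081}{584} - 3158593 = - \frac{1843476231}{584}$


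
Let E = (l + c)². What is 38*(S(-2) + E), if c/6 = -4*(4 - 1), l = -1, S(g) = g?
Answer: 202426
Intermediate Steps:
c = -72 (c = 6*(-4*(4 - 1)) = 6*(-4*3) = 6*(-12) = -72)
E = 5329 (E = (-1 - 72)² = (-73)² = 5329)
38*(S(-2) + E) = 38*(-2 + 5329) = 38*5327 = 202426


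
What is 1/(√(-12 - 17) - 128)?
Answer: -128/16413 - I*√29/16413 ≈ -0.0077987 - 0.0003281*I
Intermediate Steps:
1/(√(-12 - 17) - 128) = 1/(√(-29) - 128) = 1/(I*√29 - 128) = 1/(-128 + I*√29)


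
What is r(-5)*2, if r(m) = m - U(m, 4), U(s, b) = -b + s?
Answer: 8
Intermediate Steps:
U(s, b) = s - b
r(m) = 4 (r(m) = m - (m - 1*4) = m - (m - 4) = m - (-4 + m) = m + (4 - m) = 4)
r(-5)*2 = 4*2 = 8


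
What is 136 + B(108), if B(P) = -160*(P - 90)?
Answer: -2744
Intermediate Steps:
B(P) = 14400 - 160*P (B(P) = -160*(-90 + P) = 14400 - 160*P)
136 + B(108) = 136 + (14400 - 160*108) = 136 + (14400 - 17280) = 136 - 2880 = -2744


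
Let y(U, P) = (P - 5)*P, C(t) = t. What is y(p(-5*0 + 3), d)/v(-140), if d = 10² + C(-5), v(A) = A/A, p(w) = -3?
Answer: 8550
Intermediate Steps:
v(A) = 1
d = 95 (d = 10² - 5 = 100 - 5 = 95)
y(U, P) = P*(-5 + P) (y(U, P) = (-5 + P)*P = P*(-5 + P))
y(p(-5*0 + 3), d)/v(-140) = (95*(-5 + 95))/1 = (95*90)*1 = 8550*1 = 8550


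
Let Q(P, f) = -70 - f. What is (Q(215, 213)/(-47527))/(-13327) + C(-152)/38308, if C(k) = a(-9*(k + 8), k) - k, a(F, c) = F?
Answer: 229285312807/6065998334833 ≈ 0.037798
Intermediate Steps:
C(k) = -72 - 10*k (C(k) = -9*(k + 8) - k = -9*(8 + k) - k = (-72 - 9*k) - k = -72 - 10*k)
(Q(215, 213)/(-47527))/(-13327) + C(-152)/38308 = ((-70 - 1*213)/(-47527))/(-13327) + (-72 - 10*(-152))/38308 = ((-70 - 213)*(-1/47527))*(-1/13327) + (-72 + 1520)*(1/38308) = -283*(-1/47527)*(-1/13327) + 1448*(1/38308) = (283/47527)*(-1/13327) + 362/9577 = -283/633392329 + 362/9577 = 229285312807/6065998334833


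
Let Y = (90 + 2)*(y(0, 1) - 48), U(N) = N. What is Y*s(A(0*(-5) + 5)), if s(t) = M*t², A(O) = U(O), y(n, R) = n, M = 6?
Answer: -662400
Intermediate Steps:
A(O) = O
s(t) = 6*t²
Y = -4416 (Y = (90 + 2)*(0 - 48) = 92*(-48) = -4416)
Y*s(A(0*(-5) + 5)) = -26496*(0*(-5) + 5)² = -26496*(0 + 5)² = -26496*5² = -26496*25 = -4416*150 = -662400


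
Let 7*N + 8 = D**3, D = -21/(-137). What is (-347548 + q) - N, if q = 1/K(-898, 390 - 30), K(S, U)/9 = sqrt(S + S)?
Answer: -6255659585545/17999471 - I*sqrt(449)/8082 ≈ -3.4755e+5 - 0.0026218*I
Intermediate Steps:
D = 21/137 (D = -21*(-1/137) = 21/137 ≈ 0.15328)
N = -20561563/17999471 (N = -8/7 + (21/137)**3/7 = -8/7 + (1/7)*(9261/2571353) = -8/7 + 1323/2571353 = -20561563/17999471 ≈ -1.1423)
K(S, U) = 9*sqrt(2)*sqrt(S) (K(S, U) = 9*sqrt(S + S) = 9*sqrt(2*S) = 9*(sqrt(2)*sqrt(S)) = 9*sqrt(2)*sqrt(S))
q = -I*sqrt(449)/8082 (q = 1/(9*sqrt(2)*sqrt(-898)) = 1/(9*sqrt(2)*(I*sqrt(898))) = 1/(18*I*sqrt(449)) = -I*sqrt(449)/8082 ≈ -0.0026218*I)
(-347548 + q) - N = (-347548 - I*sqrt(449)/8082) - 1*(-20561563/17999471) = (-347548 - I*sqrt(449)/8082) + 20561563/17999471 = -6255659585545/17999471 - I*sqrt(449)/8082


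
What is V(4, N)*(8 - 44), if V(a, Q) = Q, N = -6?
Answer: 216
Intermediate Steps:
V(4, N)*(8 - 44) = -6*(8 - 44) = -6*(-36) = 216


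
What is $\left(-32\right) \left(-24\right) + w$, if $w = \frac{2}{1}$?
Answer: $770$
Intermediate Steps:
$w = 2$ ($w = 2 \cdot 1 = 2$)
$\left(-32\right) \left(-24\right) + w = \left(-32\right) \left(-24\right) + 2 = 768 + 2 = 770$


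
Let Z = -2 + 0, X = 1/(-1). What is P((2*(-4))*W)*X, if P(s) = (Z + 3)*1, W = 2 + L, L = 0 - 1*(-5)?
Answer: -1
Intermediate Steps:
L = 5 (L = 0 + 5 = 5)
W = 7 (W = 2 + 5 = 7)
X = -1
Z = -2
P(s) = 1 (P(s) = (-2 + 3)*1 = 1*1 = 1)
P((2*(-4))*W)*X = 1*(-1) = -1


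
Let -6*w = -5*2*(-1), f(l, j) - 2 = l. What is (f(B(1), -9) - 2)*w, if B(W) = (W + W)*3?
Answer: -10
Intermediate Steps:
B(W) = 6*W (B(W) = (2*W)*3 = 6*W)
f(l, j) = 2 + l
w = -5/3 (w = -(-5*2)*(-1)/6 = -(-5)*(-1)/3 = -⅙*10 = -5/3 ≈ -1.6667)
(f(B(1), -9) - 2)*w = ((2 + 6*1) - 2)*(-5/3) = ((2 + 6) - 2)*(-5/3) = (8 - 2)*(-5/3) = 6*(-5/3) = -10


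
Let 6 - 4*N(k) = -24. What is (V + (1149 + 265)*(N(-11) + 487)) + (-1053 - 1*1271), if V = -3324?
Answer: 693575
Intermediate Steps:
N(k) = 15/2 (N(k) = 3/2 - ¼*(-24) = 3/2 + 6 = 15/2)
(V + (1149 + 265)*(N(-11) + 487)) + (-1053 - 1*1271) = (-3324 + (1149 + 265)*(15/2 + 487)) + (-1053 - 1*1271) = (-3324 + 1414*(989/2)) + (-1053 - 1271) = (-3324 + 699223) - 2324 = 695899 - 2324 = 693575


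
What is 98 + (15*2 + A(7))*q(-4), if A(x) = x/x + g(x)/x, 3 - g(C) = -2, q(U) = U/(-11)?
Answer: 8434/77 ≈ 109.53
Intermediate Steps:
q(U) = -U/11 (q(U) = U*(-1/11) = -U/11)
g(C) = 5 (g(C) = 3 - 1*(-2) = 3 + 2 = 5)
A(x) = 1 + 5/x (A(x) = x/x + 5/x = 1 + 5/x)
98 + (15*2 + A(7))*q(-4) = 98 + (15*2 + (5 + 7)/7)*(-1/11*(-4)) = 98 + (30 + (⅐)*12)*(4/11) = 98 + (30 + 12/7)*(4/11) = 98 + (222/7)*(4/11) = 98 + 888/77 = 8434/77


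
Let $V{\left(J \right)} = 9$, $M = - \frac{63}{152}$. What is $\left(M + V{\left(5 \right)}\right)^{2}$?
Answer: $\frac{1703025}{23104} \approx 73.711$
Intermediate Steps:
$M = - \frac{63}{152}$ ($M = \left(-63\right) \frac{1}{152} = - \frac{63}{152} \approx -0.41447$)
$\left(M + V{\left(5 \right)}\right)^{2} = \left(- \frac{63}{152} + 9\right)^{2} = \left(\frac{1305}{152}\right)^{2} = \frac{1703025}{23104}$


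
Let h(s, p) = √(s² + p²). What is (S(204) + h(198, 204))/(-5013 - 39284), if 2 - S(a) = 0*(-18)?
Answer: -2/44297 - 6*√2245/44297 ≈ -0.0064629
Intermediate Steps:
S(a) = 2 (S(a) = 2 - 0*(-18) = 2 - 1*0 = 2 + 0 = 2)
h(s, p) = √(p² + s²)
(S(204) + h(198, 204))/(-5013 - 39284) = (2 + √(204² + 198²))/(-5013 - 39284) = (2 + √(41616 + 39204))/(-44297) = (2 + √80820)*(-1/44297) = (2 + 6*√2245)*(-1/44297) = -2/44297 - 6*√2245/44297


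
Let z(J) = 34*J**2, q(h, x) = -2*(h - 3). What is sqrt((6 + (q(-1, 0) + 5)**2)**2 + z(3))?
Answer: sqrt(30931) ≈ 175.87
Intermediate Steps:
q(h, x) = 6 - 2*h (q(h, x) = -2*(-3 + h) = 6 - 2*h)
sqrt((6 + (q(-1, 0) + 5)**2)**2 + z(3)) = sqrt((6 + ((6 - 2*(-1)) + 5)**2)**2 + 34*3**2) = sqrt((6 + ((6 + 2) + 5)**2)**2 + 34*9) = sqrt((6 + (8 + 5)**2)**2 + 306) = sqrt((6 + 13**2)**2 + 306) = sqrt((6 + 169)**2 + 306) = sqrt(175**2 + 306) = sqrt(30625 + 306) = sqrt(30931)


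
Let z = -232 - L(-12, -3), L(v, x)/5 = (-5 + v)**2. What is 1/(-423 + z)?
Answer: -1/2100 ≈ -0.00047619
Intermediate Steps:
L(v, x) = 5*(-5 + v)**2
z = -1677 (z = -232 - 5*(-5 - 12)**2 = -232 - 5*(-17)**2 = -232 - 5*289 = -232 - 1*1445 = -232 - 1445 = -1677)
1/(-423 + z) = 1/(-423 - 1677) = 1/(-2100) = -1/2100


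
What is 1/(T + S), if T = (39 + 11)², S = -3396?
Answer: -1/896 ≈ -0.0011161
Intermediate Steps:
T = 2500 (T = 50² = 2500)
1/(T + S) = 1/(2500 - 3396) = 1/(-896) = -1/896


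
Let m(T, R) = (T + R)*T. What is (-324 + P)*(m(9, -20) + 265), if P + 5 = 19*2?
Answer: -48306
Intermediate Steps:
P = 33 (P = -5 + 19*2 = -5 + 38 = 33)
m(T, R) = T*(R + T) (m(T, R) = (R + T)*T = T*(R + T))
(-324 + P)*(m(9, -20) + 265) = (-324 + 33)*(9*(-20 + 9) + 265) = -291*(9*(-11) + 265) = -291*(-99 + 265) = -291*166 = -48306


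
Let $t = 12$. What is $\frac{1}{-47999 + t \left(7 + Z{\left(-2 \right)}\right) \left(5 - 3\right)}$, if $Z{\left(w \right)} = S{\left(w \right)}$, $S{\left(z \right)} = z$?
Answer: $- \frac{1}{47879} \approx -2.0886 \cdot 10^{-5}$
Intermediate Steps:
$Z{\left(w \right)} = w$
$\frac{1}{-47999 + t \left(7 + Z{\left(-2 \right)}\right) \left(5 - 3\right)} = \frac{1}{-47999 + 12 \left(7 - 2\right) \left(5 - 3\right)} = \frac{1}{-47999 + 12 \cdot 5 \left(5 - 3\right)} = \frac{1}{-47999 + 60 \cdot 2} = \frac{1}{-47999 + 120} = \frac{1}{-47879} = - \frac{1}{47879}$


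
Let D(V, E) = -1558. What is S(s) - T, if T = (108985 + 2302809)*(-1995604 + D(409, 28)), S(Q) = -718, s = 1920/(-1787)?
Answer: 4816743327910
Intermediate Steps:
s = -1920/1787 (s = 1920*(-1/1787) = -1920/1787 ≈ -1.0744)
T = -4816743328628 (T = (108985 + 2302809)*(-1995604 - 1558) = 2411794*(-1997162) = -4816743328628)
S(s) - T = -718 - 1*(-4816743328628) = -718 + 4816743328628 = 4816743327910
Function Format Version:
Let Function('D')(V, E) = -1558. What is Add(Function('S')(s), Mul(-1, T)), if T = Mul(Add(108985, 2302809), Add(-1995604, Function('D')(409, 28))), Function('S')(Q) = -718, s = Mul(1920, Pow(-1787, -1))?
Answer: 4816743327910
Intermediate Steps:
s = Rational(-1920, 1787) (s = Mul(1920, Rational(-1, 1787)) = Rational(-1920, 1787) ≈ -1.0744)
T = -4816743328628 (T = Mul(Add(108985, 2302809), Add(-1995604, -1558)) = Mul(2411794, -1997162) = -4816743328628)
Add(Function('S')(s), Mul(-1, T)) = Add(-718, Mul(-1, -4816743328628)) = Add(-718, 4816743328628) = 4816743327910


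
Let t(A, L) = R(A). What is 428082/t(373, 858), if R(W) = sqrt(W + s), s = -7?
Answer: 71347*sqrt(366)/61 ≈ 22376.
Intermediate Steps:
R(W) = sqrt(-7 + W) (R(W) = sqrt(W - 7) = sqrt(-7 + W))
t(A, L) = sqrt(-7 + A)
428082/t(373, 858) = 428082/(sqrt(-7 + 373)) = 428082/(sqrt(366)) = 428082*(sqrt(366)/366) = 71347*sqrt(366)/61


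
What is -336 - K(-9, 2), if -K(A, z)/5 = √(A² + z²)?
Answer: -336 + 5*√85 ≈ -289.90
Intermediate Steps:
K(A, z) = -5*√(A² + z²)
-336 - K(-9, 2) = -336 - (-5)*√((-9)² + 2²) = -336 - (-5)*√(81 + 4) = -336 - (-5)*√85 = -336 + 5*√85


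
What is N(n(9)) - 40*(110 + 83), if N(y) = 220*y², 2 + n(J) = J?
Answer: 3060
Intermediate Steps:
n(J) = -2 + J
N(n(9)) - 40*(110 + 83) = 220*(-2 + 9)² - 40*(110 + 83) = 220*7² - 40*193 = 220*49 - 1*7720 = 10780 - 7720 = 3060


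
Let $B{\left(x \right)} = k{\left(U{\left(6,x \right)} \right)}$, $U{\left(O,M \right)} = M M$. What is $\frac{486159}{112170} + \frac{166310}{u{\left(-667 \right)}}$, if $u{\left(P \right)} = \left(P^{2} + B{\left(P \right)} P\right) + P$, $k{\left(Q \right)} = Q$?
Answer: $\frac{48009557438373}{11078535145990} \approx 4.3336$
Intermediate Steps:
$U{\left(O,M \right)} = M^{2}$
$B{\left(x \right)} = x^{2}$
$u{\left(P \right)} = P + P^{2} + P^{3}$ ($u{\left(P \right)} = \left(P^{2} + P^{2} P\right) + P = \left(P^{2} + P^{3}\right) + P = P + P^{2} + P^{3}$)
$\frac{486159}{112170} + \frac{166310}{u{\left(-667 \right)}} = \frac{486159}{112170} + \frac{166310}{\left(-667\right) \left(1 - 667 + \left(-667\right)^{2}\right)} = 486159 \cdot \frac{1}{112170} + \frac{166310}{\left(-667\right) \left(1 - 667 + 444889\right)} = \frac{162053}{37390} + \frac{166310}{\left(-667\right) 444223} = \frac{162053}{37390} + \frac{166310}{-296296741} = \frac{162053}{37390} + 166310 \left(- \frac{1}{296296741}\right) = \frac{162053}{37390} - \frac{166310}{296296741} = \frac{48009557438373}{11078535145990}$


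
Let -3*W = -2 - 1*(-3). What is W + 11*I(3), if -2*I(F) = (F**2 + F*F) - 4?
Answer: -232/3 ≈ -77.333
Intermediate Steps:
W = -1/3 (W = -(-2 - 1*(-3))/3 = -(-2 + 3)/3 = -1/3*1 = -1/3 ≈ -0.33333)
I(F) = 2 - F**2 (I(F) = -((F**2 + F*F) - 4)/2 = -((F**2 + F**2) - 4)/2 = -(2*F**2 - 4)/2 = -(-4 + 2*F**2)/2 = 2 - F**2)
W + 11*I(3) = -1/3 + 11*(2 - 1*3**2) = -1/3 + 11*(2 - 1*9) = -1/3 + 11*(2 - 9) = -1/3 + 11*(-7) = -1/3 - 77 = -232/3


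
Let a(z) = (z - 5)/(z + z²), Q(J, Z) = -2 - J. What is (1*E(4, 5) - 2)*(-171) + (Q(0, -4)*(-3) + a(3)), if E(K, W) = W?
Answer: -3043/6 ≈ -507.17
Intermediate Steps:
a(z) = (-5 + z)/(z + z²)
(1*E(4, 5) - 2)*(-171) + (Q(0, -4)*(-3) + a(3)) = (1*5 - 2)*(-171) + ((-2 - 1*0)*(-3) + (-5 + 3)/(3*(1 + 3))) = (5 - 2)*(-171) + ((-2 + 0)*(-3) + (⅓)*(-2)/4) = 3*(-171) + (-2*(-3) + (⅓)*(¼)*(-2)) = -513 + (6 - ⅙) = -513 + 35/6 = -3043/6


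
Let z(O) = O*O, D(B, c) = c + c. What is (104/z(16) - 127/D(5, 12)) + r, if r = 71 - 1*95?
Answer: -2773/96 ≈ -28.885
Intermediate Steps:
D(B, c) = 2*c
z(O) = O²
r = -24 (r = 71 - 95 = -24)
(104/z(16) - 127/D(5, 12)) + r = (104/(16²) - 127/(2*12)) - 24 = (104/256 - 127/24) - 24 = (104*(1/256) - 127*1/24) - 24 = (13/32 - 127/24) - 24 = -469/96 - 24 = -2773/96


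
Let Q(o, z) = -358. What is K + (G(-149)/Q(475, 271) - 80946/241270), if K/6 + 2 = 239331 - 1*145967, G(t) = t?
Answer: 24192336506041/43187330 ≈ 5.6017e+5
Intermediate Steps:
K = 560172 (K = -12 + 6*(239331 - 1*145967) = -12 + 6*(239331 - 145967) = -12 + 6*93364 = -12 + 560184 = 560172)
K + (G(-149)/Q(475, 271) - 80946/241270) = 560172 + (-149/(-358) - 80946/241270) = 560172 + (-149*(-1/358) - 80946*1/241270) = 560172 + (149/358 - 40473/120635) = 560172 + 3485281/43187330 = 24192336506041/43187330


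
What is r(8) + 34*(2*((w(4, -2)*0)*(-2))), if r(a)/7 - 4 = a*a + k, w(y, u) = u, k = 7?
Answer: 525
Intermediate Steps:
r(a) = 77 + 7*a² (r(a) = 28 + 7*(a*a + 7) = 28 + 7*(a² + 7) = 28 + 7*(7 + a²) = 28 + (49 + 7*a²) = 77 + 7*a²)
r(8) + 34*(2*((w(4, -2)*0)*(-2))) = (77 + 7*8²) + 34*(2*(-2*0*(-2))) = (77 + 7*64) + 34*(2*(0*(-2))) = (77 + 448) + 34*(2*0) = 525 + 34*0 = 525 + 0 = 525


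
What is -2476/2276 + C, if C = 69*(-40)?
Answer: -1571059/569 ≈ -2761.1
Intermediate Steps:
C = -2760
-2476/2276 + C = -2476/2276 - 2760 = -2476*1/2276 - 2760 = -619/569 - 2760 = -1571059/569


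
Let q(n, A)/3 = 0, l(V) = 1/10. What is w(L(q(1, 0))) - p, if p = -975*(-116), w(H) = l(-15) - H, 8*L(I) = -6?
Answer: -2261983/20 ≈ -1.1310e+5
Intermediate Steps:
l(V) = ⅒
q(n, A) = 0 (q(n, A) = 3*0 = 0)
L(I) = -¾ (L(I) = (⅛)*(-6) = -¾)
w(H) = ⅒ - H
p = 113100
w(L(q(1, 0))) - p = (⅒ - 1*(-¾)) - 1*113100 = (⅒ + ¾) - 113100 = 17/20 - 113100 = -2261983/20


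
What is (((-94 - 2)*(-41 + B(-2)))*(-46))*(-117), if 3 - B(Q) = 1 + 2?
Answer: 21183552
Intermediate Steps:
B(Q) = 0 (B(Q) = 3 - (1 + 2) = 3 - 1*3 = 3 - 3 = 0)
(((-94 - 2)*(-41 + B(-2)))*(-46))*(-117) = (((-94 - 2)*(-41 + 0))*(-46))*(-117) = (-96*(-41)*(-46))*(-117) = (3936*(-46))*(-117) = -181056*(-117) = 21183552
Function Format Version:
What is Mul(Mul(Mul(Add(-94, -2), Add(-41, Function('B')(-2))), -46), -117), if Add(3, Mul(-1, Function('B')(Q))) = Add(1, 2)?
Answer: 21183552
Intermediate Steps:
Function('B')(Q) = 0 (Function('B')(Q) = Add(3, Mul(-1, Add(1, 2))) = Add(3, Mul(-1, 3)) = Add(3, -3) = 0)
Mul(Mul(Mul(Add(-94, -2), Add(-41, Function('B')(-2))), -46), -117) = Mul(Mul(Mul(Add(-94, -2), Add(-41, 0)), -46), -117) = Mul(Mul(Mul(-96, -41), -46), -117) = Mul(Mul(3936, -46), -117) = Mul(-181056, -117) = 21183552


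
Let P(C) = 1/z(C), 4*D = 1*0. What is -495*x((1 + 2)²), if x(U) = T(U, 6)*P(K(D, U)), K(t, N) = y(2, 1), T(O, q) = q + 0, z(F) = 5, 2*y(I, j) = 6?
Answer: -594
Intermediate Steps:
y(I, j) = 3 (y(I, j) = (½)*6 = 3)
T(O, q) = q
D = 0 (D = (1*0)/4 = (¼)*0 = 0)
K(t, N) = 3
P(C) = ⅕ (P(C) = 1/5 = ⅕)
x(U) = 6/5 (x(U) = 6*(⅕) = 6/5)
-495*x((1 + 2)²) = -495*6/5 = -594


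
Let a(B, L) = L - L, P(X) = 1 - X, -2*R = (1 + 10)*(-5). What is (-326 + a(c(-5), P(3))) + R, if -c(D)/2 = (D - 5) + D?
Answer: -597/2 ≈ -298.50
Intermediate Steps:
R = 55/2 (R = -(1 + 10)*(-5)/2 = -11*(-5)/2 = -½*(-55) = 55/2 ≈ 27.500)
c(D) = 10 - 4*D (c(D) = -2*((D - 5) + D) = -2*((-5 + D) + D) = -2*(-5 + 2*D) = 10 - 4*D)
a(B, L) = 0
(-326 + a(c(-5), P(3))) + R = (-326 + 0) + 55/2 = -326 + 55/2 = -597/2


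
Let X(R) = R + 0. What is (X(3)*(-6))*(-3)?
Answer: 54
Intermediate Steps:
X(R) = R
(X(3)*(-6))*(-3) = (3*(-6))*(-3) = -18*(-3) = 54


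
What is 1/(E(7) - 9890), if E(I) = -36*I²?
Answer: -1/11654 ≈ -8.5807e-5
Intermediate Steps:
1/(E(7) - 9890) = 1/(-36*7² - 9890) = 1/(-36*49 - 9890) = 1/(-1764 - 9890) = 1/(-11654) = -1/11654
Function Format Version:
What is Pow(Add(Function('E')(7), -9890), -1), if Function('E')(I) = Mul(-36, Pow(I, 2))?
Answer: Rational(-1, 11654) ≈ -8.5807e-5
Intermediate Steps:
Pow(Add(Function('E')(7), -9890), -1) = Pow(Add(Mul(-36, Pow(7, 2)), -9890), -1) = Pow(Add(Mul(-36, 49), -9890), -1) = Pow(Add(-1764, -9890), -1) = Pow(-11654, -1) = Rational(-1, 11654)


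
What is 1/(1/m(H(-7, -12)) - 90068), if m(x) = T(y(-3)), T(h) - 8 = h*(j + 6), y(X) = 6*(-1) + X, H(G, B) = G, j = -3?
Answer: -19/1711293 ≈ -1.1103e-5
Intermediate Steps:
y(X) = -6 + X
T(h) = 8 + 3*h (T(h) = 8 + h*(-3 + 6) = 8 + h*3 = 8 + 3*h)
m(x) = -19 (m(x) = 8 + 3*(-6 - 3) = 8 + 3*(-9) = 8 - 27 = -19)
1/(1/m(H(-7, -12)) - 90068) = 1/(1/(-19) - 90068) = 1/(-1/19 - 90068) = 1/(-1711293/19) = -19/1711293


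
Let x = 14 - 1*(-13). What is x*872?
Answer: 23544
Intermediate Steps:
x = 27 (x = 14 + 13 = 27)
x*872 = 27*872 = 23544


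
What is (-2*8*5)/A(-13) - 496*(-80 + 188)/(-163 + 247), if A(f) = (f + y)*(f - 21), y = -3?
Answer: -151811/238 ≈ -637.86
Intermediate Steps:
A(f) = (-21 + f)*(-3 + f) (A(f) = (f - 3)*(f - 21) = (-3 + f)*(-21 + f) = (-21 + f)*(-3 + f))
(-2*8*5)/A(-13) - 496*(-80 + 188)/(-163 + 247) = (-2*8*5)/(63 + (-13)**2 - 24*(-13)) - 496*(-80 + 188)/(-163 + 247) = (-16*5)/(63 + 169 + 312) - 496/(84/108) = -80/544 - 496/(84*(1/108)) = -80*1/544 - 496/7/9 = -5/34 - 496*9/7 = -5/34 - 4464/7 = -151811/238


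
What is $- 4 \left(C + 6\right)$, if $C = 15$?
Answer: $-84$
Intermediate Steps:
$- 4 \left(C + 6\right) = - 4 \left(15 + 6\right) = \left(-4\right) 21 = -84$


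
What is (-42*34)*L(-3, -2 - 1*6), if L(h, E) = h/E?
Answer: -1071/2 ≈ -535.50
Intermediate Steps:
(-42*34)*L(-3, -2 - 1*6) = (-42*34)*(-3/(-2 - 1*6)) = -(-4284)/(-2 - 6) = -(-4284)/(-8) = -(-4284)*(-1)/8 = -1428*3/8 = -1071/2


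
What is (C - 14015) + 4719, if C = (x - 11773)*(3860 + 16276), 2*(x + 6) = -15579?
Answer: -394040612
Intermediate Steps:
x = -15591/2 (x = -6 + (½)*(-15579) = -6 - 15579/2 = -15591/2 ≈ -7795.5)
C = -394031316 (C = (-15591/2 - 11773)*(3860 + 16276) = -39137/2*20136 = -394031316)
(C - 14015) + 4719 = (-394031316 - 14015) + 4719 = -394045331 + 4719 = -394040612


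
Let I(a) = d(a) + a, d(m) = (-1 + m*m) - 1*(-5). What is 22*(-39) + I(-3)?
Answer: -848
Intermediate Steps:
d(m) = 4 + m**2 (d(m) = (-1 + m**2) + 5 = 4 + m**2)
I(a) = 4 + a + a**2 (I(a) = (4 + a**2) + a = 4 + a + a**2)
22*(-39) + I(-3) = 22*(-39) + (4 - 3 + (-3)**2) = -858 + (4 - 3 + 9) = -858 + 10 = -848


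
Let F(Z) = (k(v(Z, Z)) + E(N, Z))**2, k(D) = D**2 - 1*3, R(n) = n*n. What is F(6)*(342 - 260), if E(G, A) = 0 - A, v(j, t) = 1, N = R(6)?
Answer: 5248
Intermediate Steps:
R(n) = n**2
N = 36 (N = 6**2 = 36)
E(G, A) = -A
k(D) = -3 + D**2 (k(D) = D**2 - 3 = -3 + D**2)
F(Z) = (-2 - Z)**2 (F(Z) = ((-3 + 1**2) - Z)**2 = ((-3 + 1) - Z)**2 = (-2 - Z)**2)
F(6)*(342 - 260) = (2 + 6)**2*(342 - 260) = 8**2*82 = 64*82 = 5248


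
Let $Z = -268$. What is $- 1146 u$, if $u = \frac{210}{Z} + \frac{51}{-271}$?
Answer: $\frac{20220597}{18157} \approx 1113.7$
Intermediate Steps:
$u = - \frac{35289}{36314}$ ($u = \frac{210}{-268} + \frac{51}{-271} = 210 \left(- \frac{1}{268}\right) + 51 \left(- \frac{1}{271}\right) = - \frac{105}{134} - \frac{51}{271} = - \frac{35289}{36314} \approx -0.97177$)
$- 1146 u = \left(-1146\right) \left(- \frac{35289}{36314}\right) = \frac{20220597}{18157}$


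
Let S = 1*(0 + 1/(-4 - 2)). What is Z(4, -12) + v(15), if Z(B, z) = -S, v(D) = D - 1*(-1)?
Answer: 97/6 ≈ 16.167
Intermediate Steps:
S = -1/6 (S = 1*(0 + 1/(-6)) = 1*(0 - 1/6) = 1*(-1/6) = -1/6 ≈ -0.16667)
v(D) = 1 + D (v(D) = D + 1 = 1 + D)
Z(B, z) = 1/6 (Z(B, z) = -1*(-1/6) = 1/6)
Z(4, -12) + v(15) = 1/6 + (1 + 15) = 1/6 + 16 = 97/6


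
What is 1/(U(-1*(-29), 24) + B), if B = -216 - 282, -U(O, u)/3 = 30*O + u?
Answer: -1/3180 ≈ -0.00031447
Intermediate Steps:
U(O, u) = -90*O - 3*u (U(O, u) = -3*(30*O + u) = -3*(u + 30*O) = -90*O - 3*u)
B = -498
1/(U(-1*(-29), 24) + B) = 1/((-(-90)*(-29) - 3*24) - 498) = 1/((-90*29 - 72) - 498) = 1/((-2610 - 72) - 498) = 1/(-2682 - 498) = 1/(-3180) = -1/3180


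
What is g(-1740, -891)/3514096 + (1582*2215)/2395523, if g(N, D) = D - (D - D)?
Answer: 12311714805487/8418097792208 ≈ 1.4625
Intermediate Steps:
g(N, D) = D (g(N, D) = D - 1*0 = D + 0 = D)
g(-1740, -891)/3514096 + (1582*2215)/2395523 = -891/3514096 + (1582*2215)/2395523 = -891*1/3514096 + 3504130*(1/2395523) = -891/3514096 + 3504130/2395523 = 12311714805487/8418097792208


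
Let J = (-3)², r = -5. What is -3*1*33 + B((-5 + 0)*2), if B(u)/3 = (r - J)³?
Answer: -8331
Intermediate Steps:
J = 9
B(u) = -8232 (B(u) = 3*(-5 - 1*9)³ = 3*(-5 - 9)³ = 3*(-14)³ = 3*(-2744) = -8232)
-3*1*33 + B((-5 + 0)*2) = -3*1*33 - 8232 = -3*33 - 8232 = -99 - 8232 = -8331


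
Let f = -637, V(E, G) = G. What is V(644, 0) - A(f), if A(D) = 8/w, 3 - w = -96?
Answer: -8/99 ≈ -0.080808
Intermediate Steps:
w = 99 (w = 3 - 1*(-96) = 3 + 96 = 99)
A(D) = 8/99
V(644, 0) - A(f) = 0 - 1*8/99 = 0 - 8/99 = -8/99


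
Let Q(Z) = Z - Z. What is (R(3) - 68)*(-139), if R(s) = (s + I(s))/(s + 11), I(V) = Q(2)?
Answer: 131911/14 ≈ 9422.2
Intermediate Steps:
Q(Z) = 0
I(V) = 0
R(s) = s/(11 + s) (R(s) = (s + 0)/(s + 11) = s/(11 + s))
(R(3) - 68)*(-139) = (3/(11 + 3) - 68)*(-139) = (3/14 - 68)*(-139) = -949/14*(-139) = 131911/14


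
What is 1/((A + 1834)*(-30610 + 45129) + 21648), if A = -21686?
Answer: -1/288209540 ≈ -3.4697e-9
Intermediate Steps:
1/((A + 1834)*(-30610 + 45129) + 21648) = 1/((-21686 + 1834)*(-30610 + 45129) + 21648) = 1/(-19852*14519 + 21648) = 1/(-288231188 + 21648) = 1/(-288209540) = -1/288209540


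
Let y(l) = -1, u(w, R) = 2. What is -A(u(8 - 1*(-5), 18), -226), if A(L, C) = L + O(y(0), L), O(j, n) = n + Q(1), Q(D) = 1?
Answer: -5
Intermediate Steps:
O(j, n) = 1 + n (O(j, n) = n + 1 = 1 + n)
A(L, C) = 1 + 2*L (A(L, C) = L + (1 + L) = 1 + 2*L)
-A(u(8 - 1*(-5), 18), -226) = -(1 + 2*2) = -(1 + 4) = -1*5 = -5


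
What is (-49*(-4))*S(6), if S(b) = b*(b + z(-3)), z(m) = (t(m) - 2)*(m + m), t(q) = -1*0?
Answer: 21168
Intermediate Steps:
t(q) = 0
z(m) = -4*m (z(m) = (0 - 2)*(m + m) = -4*m)
S(b) = b*(12 + b) (S(b) = b*(b - 4*(-3)) = b*(b + 12) = b*(12 + b))
(-49*(-4))*S(6) = (-49*(-4))*(6*(12 + 6)) = 196*(6*18) = 196*108 = 21168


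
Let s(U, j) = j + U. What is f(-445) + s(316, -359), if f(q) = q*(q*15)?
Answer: 2970332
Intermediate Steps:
s(U, j) = U + j
f(q) = 15*q² (f(q) = q*(15*q) = 15*q²)
f(-445) + s(316, -359) = 15*(-445)² + (316 - 359) = 15*198025 - 43 = 2970375 - 43 = 2970332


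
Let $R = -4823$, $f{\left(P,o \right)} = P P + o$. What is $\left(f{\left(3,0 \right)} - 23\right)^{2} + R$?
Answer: $-4627$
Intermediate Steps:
$f{\left(P,o \right)} = o + P^{2}$ ($f{\left(P,o \right)} = P^{2} + o = o + P^{2}$)
$\left(f{\left(3,0 \right)} - 23\right)^{2} + R = \left(\left(0 + 3^{2}\right) - 23\right)^{2} - 4823 = \left(\left(0 + 9\right) - 23\right)^{2} - 4823 = \left(9 - 23\right)^{2} - 4823 = \left(-14\right)^{2} - 4823 = 196 - 4823 = -4627$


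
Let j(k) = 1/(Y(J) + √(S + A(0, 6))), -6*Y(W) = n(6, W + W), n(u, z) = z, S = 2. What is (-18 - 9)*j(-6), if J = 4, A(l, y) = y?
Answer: -81/14 - 243*√2/28 ≈ -18.059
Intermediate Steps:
Y(W) = -W/3 (Y(W) = -(W + W)/6 = -W/3)
j(k) = 1/(-4/3 + 2*√2) (j(k) = 1/(-⅓*4 + √(2 + 6)) = 1/(-4/3 + √8) = 1/(-4/3 + 2*√2))
(-18 - 9)*j(-6) = (-18 - 9)*(3/14 + 9*√2/28) = -27*(3/14 + 9*√2/28) = -81/14 - 243*√2/28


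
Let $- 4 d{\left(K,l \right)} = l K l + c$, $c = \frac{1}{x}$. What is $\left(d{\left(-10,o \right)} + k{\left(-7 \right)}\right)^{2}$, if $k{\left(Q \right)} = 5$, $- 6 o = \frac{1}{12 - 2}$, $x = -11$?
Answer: $\frac{6331544041}{250905600} \approx 25.235$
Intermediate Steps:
$o = - \frac{1}{60}$ ($o = - \frac{1}{6 \left(12 - 2\right)} = - \frac{1}{6 \cdot 10} = \left(- \frac{1}{6}\right) \frac{1}{10} = - \frac{1}{60} \approx -0.016667$)
$c = - \frac{1}{11}$ ($c = \frac{1}{-11} = - \frac{1}{11} \approx -0.090909$)
$d{\left(K,l \right)} = \frac{1}{44} - \frac{K l^{2}}{4}$ ($d{\left(K,l \right)} = - \frac{l K l - \frac{1}{11}}{4} = - \frac{K l l - \frac{1}{11}}{4} = - \frac{K l^{2} - \frac{1}{11}}{4} = - \frac{- \frac{1}{11} + K l^{2}}{4} = \frac{1}{44} - \frac{K l^{2}}{4}$)
$\left(d{\left(-10,o \right)} + k{\left(-7 \right)}\right)^{2} = \left(\left(\frac{1}{44} - - \frac{5 \left(- \frac{1}{60}\right)^{2}}{2}\right) + 5\right)^{2} = \left(\left(\frac{1}{44} - \left(- \frac{5}{2}\right) \frac{1}{3600}\right) + 5\right)^{2} = \left(\left(\frac{1}{44} + \frac{1}{1440}\right) + 5\right)^{2} = \left(\frac{371}{15840} + 5\right)^{2} = \left(\frac{79571}{15840}\right)^{2} = \frac{6331544041}{250905600}$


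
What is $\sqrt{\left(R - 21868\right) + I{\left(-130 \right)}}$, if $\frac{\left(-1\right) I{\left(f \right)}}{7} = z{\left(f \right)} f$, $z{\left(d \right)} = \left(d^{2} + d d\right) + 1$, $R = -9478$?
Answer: $2 \sqrt{7681891} \approx 5543.2$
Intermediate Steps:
$z{\left(d \right)} = 1 + 2 d^{2}$ ($z{\left(d \right)} = \left(d^{2} + d^{2}\right) + 1 = 2 d^{2} + 1 = 1 + 2 d^{2}$)
$I{\left(f \right)} = - 7 f \left(1 + 2 f^{2}\right)$ ($I{\left(f \right)} = - 7 \left(1 + 2 f^{2}\right) f = - 7 f \left(1 + 2 f^{2}\right)$)
$\sqrt{\left(R - 21868\right) + I{\left(-130 \right)}} = \sqrt{\left(-9478 - 21868\right) - \left(-910 + 14 \left(-130\right)^{3}\right)} = \sqrt{-31346 + \left(\left(-14\right) \left(-2197000\right) + 910\right)} = \sqrt{-31346 + \left(30758000 + 910\right)} = \sqrt{-31346 + 30758910} = \sqrt{30727564} = 2 \sqrt{7681891}$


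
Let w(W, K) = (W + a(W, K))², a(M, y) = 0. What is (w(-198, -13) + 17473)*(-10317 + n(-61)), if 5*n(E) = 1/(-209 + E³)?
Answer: -664231551050227/1135950 ≈ -5.8474e+8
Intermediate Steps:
w(W, K) = W² (w(W, K) = (W + 0)² = W²)
n(E) = 1/(5*(-209 + E³))
(w(-198, -13) + 17473)*(-10317 + n(-61)) = ((-198)² + 17473)*(-10317 + 1/(5*(-209 + (-61)³))) = (39204 + 17473)*(-10317 + 1/(5*(-209 - 226981))) = 56677*(-10317 + (⅕)/(-227190)) = 56677*(-10317 + (⅕)*(-1/227190)) = 56677*(-10317 - 1/1135950) = 56677*(-11719596151/1135950) = -664231551050227/1135950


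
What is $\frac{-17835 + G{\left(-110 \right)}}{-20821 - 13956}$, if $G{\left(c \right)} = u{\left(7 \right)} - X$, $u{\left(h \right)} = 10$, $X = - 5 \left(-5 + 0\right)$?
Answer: $\frac{17850}{34777} \approx 0.51327$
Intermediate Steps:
$X = 25$ ($X = \left(-5\right) \left(-5\right) = 25$)
$G{\left(c \right)} = -15$ ($G{\left(c \right)} = 10 - 25 = -15$)
$\frac{-17835 + G{\left(-110 \right)}}{-20821 - 13956} = \frac{-17835 - 15}{-20821 - 13956} = - \frac{17850}{-34777} = \left(-17850\right) \left(- \frac{1}{34777}\right) = \frac{17850}{34777}$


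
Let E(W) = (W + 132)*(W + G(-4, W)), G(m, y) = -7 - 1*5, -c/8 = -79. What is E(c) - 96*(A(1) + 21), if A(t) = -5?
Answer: 472144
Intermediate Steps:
c = 632 (c = -8*(-79) = 632)
G(m, y) = -12 (G(m, y) = -7 - 5 = -12)
E(W) = (-12 + W)*(132 + W) (E(W) = (W + 132)*(W - 12) = (132 + W)*(-12 + W) = (-12 + W)*(132 + W))
E(c) - 96*(A(1) + 21) = (-1584 + 632**2 + 120*632) - 96*(-5 + 21) = (-1584 + 399424 + 75840) - 96*16 = 473680 - 1536 = 472144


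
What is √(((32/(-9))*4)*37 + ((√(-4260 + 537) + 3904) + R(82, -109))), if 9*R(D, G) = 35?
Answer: √(30435 + 9*I*√3723)/3 ≈ 58.154 + 0.52461*I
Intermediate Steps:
R(D, G) = 35/9 (R(D, G) = (⅑)*35 = 35/9)
√(((32/(-9))*4)*37 + ((√(-4260 + 537) + 3904) + R(82, -109))) = √(((32/(-9))*4)*37 + ((√(-4260 + 537) + 3904) + 35/9)) = √(((32*(-⅑))*4)*37 + ((√(-3723) + 3904) + 35/9)) = √(-32/9*4*37 + ((I*√3723 + 3904) + 35/9)) = √(-128/9*37 + ((3904 + I*√3723) + 35/9)) = √(-4736/9 + (35171/9 + I*√3723)) = √(10145/3 + I*√3723)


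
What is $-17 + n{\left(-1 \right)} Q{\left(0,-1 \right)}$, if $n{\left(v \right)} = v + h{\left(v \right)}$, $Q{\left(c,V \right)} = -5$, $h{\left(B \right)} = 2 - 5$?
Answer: $3$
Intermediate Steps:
$h{\left(B \right)} = -3$
$n{\left(v \right)} = -3 + v$ ($n{\left(v \right)} = v - 3 = -3 + v$)
$-17 + n{\left(-1 \right)} Q{\left(0,-1 \right)} = -17 + \left(-3 - 1\right) \left(-5\right) = -17 - -20 = -17 + 20 = 3$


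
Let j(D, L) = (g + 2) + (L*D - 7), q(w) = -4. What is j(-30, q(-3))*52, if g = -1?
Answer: 5928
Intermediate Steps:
j(D, L) = -6 + D*L (j(D, L) = (-1 + 2) + (L*D - 7) = 1 + (D*L - 7) = 1 + (-7 + D*L) = -6 + D*L)
j(-30, q(-3))*52 = (-6 - 30*(-4))*52 = (-6 + 120)*52 = 114*52 = 5928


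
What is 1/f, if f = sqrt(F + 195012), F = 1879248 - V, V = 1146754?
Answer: sqrt(927506)/927506 ≈ 0.0010383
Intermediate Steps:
F = 732494 (F = 1879248 - 1*1146754 = 1879248 - 1146754 = 732494)
f = sqrt(927506) (f = sqrt(732494 + 195012) = sqrt(927506) ≈ 963.07)
1/f = 1/(sqrt(927506)) = sqrt(927506)/927506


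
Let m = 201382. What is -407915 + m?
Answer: -206533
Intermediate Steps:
-407915 + m = -407915 + 201382 = -206533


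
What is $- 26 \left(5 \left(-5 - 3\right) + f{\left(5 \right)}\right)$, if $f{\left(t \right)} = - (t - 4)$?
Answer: $1066$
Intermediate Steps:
$f{\left(t \right)} = 4 - t$ ($f{\left(t \right)} = - (t - 4) = - (-4 + t) = 4 - t$)
$- 26 \left(5 \left(-5 - 3\right) + f{\left(5 \right)}\right) = - 26 \left(5 \left(-5 - 3\right) + \left(4 - 5\right)\right) = - 26 \left(5 \left(-8\right) - 1\right) = - 26 \left(-40 - 1\right) = \left(-26\right) \left(-41\right) = 1066$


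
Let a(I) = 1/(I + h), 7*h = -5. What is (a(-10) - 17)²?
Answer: 1643524/5625 ≈ 292.18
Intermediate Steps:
h = -5/7 (h = (⅐)*(-5) = -5/7 ≈ -0.71429)
a(I) = 1/(-5/7 + I) (a(I) = 1/(I - 5/7) = 1/(-5/7 + I))
(a(-10) - 17)² = (7/(-5 + 7*(-10)) - 17)² = (7/(-5 - 70) - 17)² = (7/(-75) - 17)² = (7*(-1/75) - 17)² = (-7/75 - 17)² = (-1282/75)² = 1643524/5625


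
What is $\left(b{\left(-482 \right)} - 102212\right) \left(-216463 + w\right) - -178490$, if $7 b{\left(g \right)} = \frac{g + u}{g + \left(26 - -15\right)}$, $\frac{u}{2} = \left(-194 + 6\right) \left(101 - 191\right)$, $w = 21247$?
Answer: $\frac{419069821346}{21} \approx 1.9956 \cdot 10^{10}$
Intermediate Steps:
$u = 33840$ ($u = 2 \left(-194 + 6\right) \left(101 - 191\right) = 2 \left(\left(-188\right) \left(-90\right)\right) = 2 \cdot 16920 = 33840$)
$b{\left(g \right)} = \frac{33840 + g}{7 \left(41 + g\right)}$ ($b{\left(g \right)} = \frac{\left(g + 33840\right) \frac{1}{g + \left(26 - -15\right)}}{7} = \frac{\left(33840 + g\right) \frac{1}{g + \left(26 + 15\right)}}{7} = \frac{\left(33840 + g\right) \frac{1}{g + 41}}{7} = \frac{\left(33840 + g\right) \frac{1}{41 + g}}{7} = \frac{\frac{1}{41 + g} \left(33840 + g\right)}{7} = \frac{33840 + g}{7 \left(41 + g\right)}$)
$\left(b{\left(-482 \right)} - 102212\right) \left(-216463 + w\right) - -178490 = \left(\frac{33840 - 482}{7 \left(41 - 482\right)} - 102212\right) \left(-216463 + 21247\right) - -178490 = \left(\frac{1}{7} \frac{1}{-441} \cdot 33358 - 102212\right) \left(-195216\right) + 178490 = \left(\frac{1}{7} \left(- \frac{1}{441}\right) 33358 - 102212\right) \left(-195216\right) + 178490 = \left(- \frac{33358}{3087} - 102212\right) \left(-195216\right) + 178490 = \left(- \frac{315561802}{3087}\right) \left(-195216\right) + 178490 = \frac{419066073056}{21} + 178490 = \frac{419069821346}{21}$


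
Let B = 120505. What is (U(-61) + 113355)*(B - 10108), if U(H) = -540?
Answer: 12454437555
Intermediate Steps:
(U(-61) + 113355)*(B - 10108) = (-540 + 113355)*(120505 - 10108) = 112815*110397 = 12454437555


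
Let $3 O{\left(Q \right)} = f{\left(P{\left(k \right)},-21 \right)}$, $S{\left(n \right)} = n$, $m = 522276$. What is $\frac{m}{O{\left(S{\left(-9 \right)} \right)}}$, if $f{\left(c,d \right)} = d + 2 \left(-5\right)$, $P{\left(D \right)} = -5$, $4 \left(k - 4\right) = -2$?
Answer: $- \frac{1566828}{31} \approx -50543.0$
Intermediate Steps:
$k = \frac{7}{2}$ ($k = 4 + \frac{1}{4} \left(-2\right) = 4 - \frac{1}{2} = \frac{7}{2} \approx 3.5$)
$f{\left(c,d \right)} = -10 + d$ ($f{\left(c,d \right)} = d - 10 = -10 + d$)
$O{\left(Q \right)} = - \frac{31}{3}$ ($O{\left(Q \right)} = \frac{-10 - 21}{3} = \frac{1}{3} \left(-31\right) = - \frac{31}{3}$)
$\frac{m}{O{\left(S{\left(-9 \right)} \right)}} = \frac{522276}{- \frac{31}{3}} = 522276 \left(- \frac{3}{31}\right) = - \frac{1566828}{31}$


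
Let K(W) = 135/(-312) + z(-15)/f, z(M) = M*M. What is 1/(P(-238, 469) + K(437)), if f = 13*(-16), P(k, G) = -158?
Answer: -208/33179 ≈ -0.0062690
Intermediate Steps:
f = -208
z(M) = M²
K(W) = -315/208 (K(W) = 135/(-312) + (-15)²/(-208) = 135*(-1/312) + 225*(-1/208) = -45/104 - 225/208 = -315/208)
1/(P(-238, 469) + K(437)) = 1/(-158 - 315/208) = 1/(-33179/208) = -208/33179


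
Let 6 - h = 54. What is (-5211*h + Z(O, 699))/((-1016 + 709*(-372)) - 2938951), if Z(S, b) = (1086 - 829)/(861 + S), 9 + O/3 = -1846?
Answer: -235320371/3014055072 ≈ -0.078074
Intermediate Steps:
O = -5565 (O = -27 + 3*(-1846) = -27 - 5538 = -5565)
h = -48 (h = 6 - 1*54 = 6 - 54 = -48)
Z(S, b) = 257/(861 + S)
(-5211*h + Z(O, 699))/((-1016 + 709*(-372)) - 2938951) = (-5211*(-48) + 257/(861 - 5565))/((-1016 + 709*(-372)) - 2938951) = (250128 + 257/(-4704))/((-1016 - 263748) - 2938951) = (250128 + 257*(-1/4704))/(-264764 - 2938951) = (250128 - 257/4704)/(-3203715) = (1176601855/4704)*(-1/3203715) = -235320371/3014055072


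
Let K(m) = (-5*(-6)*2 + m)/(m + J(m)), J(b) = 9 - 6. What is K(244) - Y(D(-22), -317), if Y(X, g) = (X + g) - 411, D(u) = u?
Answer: 9766/13 ≈ 751.23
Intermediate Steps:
J(b) = 3
Y(X, g) = -411 + X + g
K(m) = (60 + m)/(3 + m) (K(m) = (-5*(-6)*2 + m)/(m + 3) = (30*2 + m)/(3 + m) = (60 + m)/(3 + m))
K(244) - Y(D(-22), -317) = (60 + 244)/(3 + 244) - (-411 - 22 - 317) = 304/247 - 1*(-750) = (1/247)*304 + 750 = 16/13 + 750 = 9766/13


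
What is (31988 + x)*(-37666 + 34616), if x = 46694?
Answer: -239980100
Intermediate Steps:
(31988 + x)*(-37666 + 34616) = (31988 + 46694)*(-37666 + 34616) = 78682*(-3050) = -239980100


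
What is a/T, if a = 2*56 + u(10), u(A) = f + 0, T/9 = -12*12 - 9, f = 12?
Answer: -124/1377 ≈ -0.090051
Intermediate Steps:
T = -1377 (T = 9*(-12*12 - 9) = 9*(-144 - 9) = 9*(-153) = -1377)
u(A) = 12 (u(A) = 12 + 0 = 12)
a = 124 (a = 2*56 + 12 = 112 + 12 = 124)
a/T = 124/(-1377) = 124*(-1/1377) = -124/1377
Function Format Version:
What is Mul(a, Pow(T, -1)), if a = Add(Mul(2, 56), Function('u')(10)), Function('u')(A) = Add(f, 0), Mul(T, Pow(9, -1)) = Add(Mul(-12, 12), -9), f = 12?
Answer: Rational(-124, 1377) ≈ -0.090051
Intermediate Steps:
T = -1377 (T = Mul(9, Add(Mul(-12, 12), -9)) = Mul(9, Add(-144, -9)) = Mul(9, -153) = -1377)
Function('u')(A) = 12 (Function('u')(A) = Add(12, 0) = 12)
a = 124 (a = Add(Mul(2, 56), 12) = Add(112, 12) = 124)
Mul(a, Pow(T, -1)) = Mul(124, Pow(-1377, -1)) = Mul(124, Rational(-1, 1377)) = Rational(-124, 1377)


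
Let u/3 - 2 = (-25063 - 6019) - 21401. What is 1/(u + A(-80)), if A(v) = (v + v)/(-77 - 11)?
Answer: -11/1731853 ≈ -6.3516e-6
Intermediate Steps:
A(v) = -v/44 (A(v) = (2*v)/(-88) = (2*v)*(-1/88) = -v/44)
u = -157443 (u = 6 + 3*((-25063 - 6019) - 21401) = 6 + 3*(-31082 - 21401) = 6 + 3*(-52483) = 6 - 157449 = -157443)
1/(u + A(-80)) = 1/(-157443 - 1/44*(-80)) = 1/(-157443 + 20/11) = 1/(-1731853/11) = -11/1731853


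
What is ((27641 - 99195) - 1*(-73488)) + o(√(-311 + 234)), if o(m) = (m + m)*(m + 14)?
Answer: 1780 + 28*I*√77 ≈ 1780.0 + 245.7*I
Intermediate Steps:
o(m) = 2*m*(14 + m) (o(m) = (2*m)*(14 + m) = 2*m*(14 + m))
((27641 - 99195) - 1*(-73488)) + o(√(-311 + 234)) = ((27641 - 99195) - 1*(-73488)) + 2*√(-311 + 234)*(14 + √(-311 + 234)) = (-71554 + 73488) + 2*√(-77)*(14 + √(-77)) = 1934 + 2*(I*√77)*(14 + I*√77) = 1934 + 2*I*√77*(14 + I*√77)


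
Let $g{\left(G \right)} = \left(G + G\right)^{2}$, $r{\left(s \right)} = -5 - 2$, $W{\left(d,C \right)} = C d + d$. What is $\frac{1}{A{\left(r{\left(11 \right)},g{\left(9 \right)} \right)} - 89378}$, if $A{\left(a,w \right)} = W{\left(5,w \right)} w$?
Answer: $\frac{1}{437122} \approx 2.2877 \cdot 10^{-6}$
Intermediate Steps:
$W{\left(d,C \right)} = d + C d$
$r{\left(s \right)} = -7$ ($r{\left(s \right)} = -5 - 2 = -7$)
$g{\left(G \right)} = 4 G^{2}$ ($g{\left(G \right)} = \left(2 G\right)^{2} = 4 G^{2}$)
$A{\left(a,w \right)} = w \left(5 + 5 w\right)$ ($A{\left(a,w \right)} = 5 \left(1 + w\right) w = \left(5 + 5 w\right) w = w \left(5 + 5 w\right)$)
$\frac{1}{A{\left(r{\left(11 \right)},g{\left(9 \right)} \right)} - 89378} = \frac{1}{5 \cdot 4 \cdot 9^{2} \left(1 + 4 \cdot 9^{2}\right) - 89378} = \frac{1}{5 \cdot 4 \cdot 81 \left(1 + 4 \cdot 81\right) - 89378} = \frac{1}{5 \cdot 324 \left(1 + 324\right) - 89378} = \frac{1}{5 \cdot 324 \cdot 325 - 89378} = \frac{1}{526500 - 89378} = \frac{1}{437122}$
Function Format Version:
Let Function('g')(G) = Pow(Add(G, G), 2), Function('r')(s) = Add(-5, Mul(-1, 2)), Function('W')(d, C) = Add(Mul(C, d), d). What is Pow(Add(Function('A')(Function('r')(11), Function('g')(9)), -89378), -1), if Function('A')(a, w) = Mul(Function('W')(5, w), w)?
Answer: Rational(1, 437122) ≈ 2.2877e-6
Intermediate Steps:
Function('W')(d, C) = Add(d, Mul(C, d))
Function('r')(s) = -7 (Function('r')(s) = Add(-5, -2) = -7)
Function('g')(G) = Mul(4, Pow(G, 2)) (Function('g')(G) = Pow(Mul(2, G), 2) = Mul(4, Pow(G, 2)))
Function('A')(a, w) = Mul(w, Add(5, Mul(5, w))) (Function('A')(a, w) = Mul(Mul(5, Add(1, w)), w) = Mul(Add(5, Mul(5, w)), w) = Mul(w, Add(5, Mul(5, w))))
Pow(Add(Function('A')(Function('r')(11), Function('g')(9)), -89378), -1) = Pow(Add(Mul(5, Mul(4, Pow(9, 2)), Add(1, Mul(4, Pow(9, 2)))), -89378), -1) = Pow(Add(Mul(5, Mul(4, 81), Add(1, Mul(4, 81))), -89378), -1) = Pow(Add(Mul(5, 324, Add(1, 324)), -89378), -1) = Pow(Add(Mul(5, 324, 325), -89378), -1) = Pow(Add(526500, -89378), -1) = Pow(437122, -1) = Rational(1, 437122)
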